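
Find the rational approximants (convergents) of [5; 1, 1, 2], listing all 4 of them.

Using the convergent recurrence p_i = a_i*p_{i-1} + p_{i-2}, q_i = a_i*q_{i-1} + q_{i-2} with p_{-2}=0, p_{-1}=1, q_{-2}=1, q_{-1}=0:
  i=0: a_0=5, p_0 = 5*1 + 0 = 5, q_0 = 5*0 + 1 = 1.
  i=1: a_1=1, p_1 = 1*5 + 1 = 6, q_1 = 1*1 + 0 = 1.
  i=2: a_2=1, p_2 = 1*6 + 5 = 11, q_2 = 1*1 + 1 = 2.
  i=3: a_3=2, p_3 = 2*11 + 6 = 28, q_3 = 2*2 + 1 = 5.

5/1, 6/1, 11/2, 28/5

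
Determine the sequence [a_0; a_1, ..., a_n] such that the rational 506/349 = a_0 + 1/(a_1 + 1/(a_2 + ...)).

[1; 2, 4, 2, 17]

Run the Euclidean algorithm on 506 and 349; the successive quotients are the partial quotients a_0, a_1, ... (each step inverts the fractional part left over by the previous one):
  506 = 1*349 + 157, so a_0 = 1.
  349 = 2*157 + 35, so a_1 = 2.
  157 = 4*35 + 17, so a_2 = 4.
  35 = 2*17 + 1, so a_3 = 2.
  17 = 17*1 + 0, so a_4 = 17.
The remainder reaches 0 after 5 divisions, so the expansion has 5 partial quotients, read off in order.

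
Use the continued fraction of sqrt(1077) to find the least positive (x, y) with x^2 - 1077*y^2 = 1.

First expand sqrt(1077) as a continued fraction. With x_i = (sqrt(1077) + m_i)/d_i and (m_0, d_0) = (0, 1): a_0 = floor(sqrt(1077)) = 32, since 32^2 = 1024 <= 1077 < 1089 = 33^2.
Iterate m_{i+1} = d_i*a_i - m_i, d_{i+1} = (1077 - m_{i+1}^2)/d_i, a_{i+1} = floor((a_0 + m_{i+1})/d_{i+1}):
  m_1 = 1*32 - 0 = 32, d_1 = (1077 - 32^2)/1 = 53/1 = 53, a_1 = floor((32 + 32)/53) = 1.
  m_2 = 53*1 - 32 = 21, d_2 = (1077 - 21^2)/53 = 636/53 = 12, a_2 = floor((32 + 21)/12) = 4.
  m_3 = 12*4 - 21 = 27, d_3 = (1077 - 27^2)/12 = 348/12 = 29, a_3 = floor((32 + 27)/29) = 2.
  m_4 = 29*2 - 27 = 31, d_4 = (1077 - 31^2)/29 = 116/29 = 4, a_4 = floor((32 + 31)/4) = 15.
  m_5 = 4*15 - 31 = 29, d_5 = (1077 - 29^2)/4 = 236/4 = 59, a_5 = floor((32 + 29)/59) = 1.
  m_6 = 59*1 - 29 = 30, d_6 = (1077 - 30^2)/59 = 177/59 = 3, a_6 = floor((32 + 30)/3) = 20.
  m_7 = 3*20 - 30 = 30, d_7 = (1077 - 30^2)/3 = 177/3 = 59, a_7 = floor((32 + 30)/59) = 1.
  m_8 = 59*1 - 30 = 29, d_8 = (1077 - 29^2)/59 = 236/59 = 4, a_8 = floor((32 + 29)/4) = 15.
  m_9 = 4*15 - 29 = 31, d_9 = (1077 - 31^2)/4 = 116/4 = 29, a_9 = floor((32 + 31)/29) = 2.
  m_10 = 29*2 - 31 = 27, d_10 = (1077 - 27^2)/29 = 348/29 = 12, a_10 = floor((32 + 27)/12) = 4.
  m_11 = 12*4 - 27 = 21, d_11 = (1077 - 21^2)/12 = 636/12 = 53, a_11 = floor((32 + 21)/53) = 1.
  m_12 = 53*1 - 21 = 32, d_12 = (1077 - 32^2)/53 = 53/53 = 1, a_12 = floor((32 + 32)/1) = 64.
  m_13 = 1*64 - 32 = 32, d_13 = (1077 - 32^2)/1 = 53/1 = 53: (m_13, d_13) = (m_1, d_1) = (32, 53), so from here the quotients repeat a_1, ..., a_12; the period length is 12.
So sqrt(1077) = [32; (1, 4, 2, 15, 1, 20, 1, 15, 2, 4, 1, 64)] with period length k = 12.
k is even, so the fundamental solution of x^2 - 1077y^2 = 1 is (p_{k-1}, q_{k-1}) = (p_11, q_11); compute convergents through index 11.
Convergents (p_i = a_i*p_{i-1} + p_{i-2}, q_i = a_i*q_{i-1} + q_{i-2} with p_{-2}=0, p_{-1}=1, q_{-2}=1, q_{-1}=0):
  i=0: a_0=32, p_0 = 32*1 + 0 = 32, q_0 = 32*0 + 1 = 1.
  i=1: a_1=1, p_1 = 1*32 + 1 = 33, q_1 = 1*1 + 0 = 1.
  i=2: a_2=4, p_2 = 4*33 + 32 = 164, q_2 = 4*1 + 1 = 5.
  i=3: a_3=2, p_3 = 2*164 + 33 = 361, q_3 = 2*5 + 1 = 11.
  i=4: a_4=15, p_4 = 15*361 + 164 = 5579, q_4 = 15*11 + 5 = 170.
  i=5: a_5=1, p_5 = 1*5579 + 361 = 5940, q_5 = 1*170 + 11 = 181.
  i=6: a_6=20, p_6 = 20*5940 + 5579 = 124379, q_6 = 20*181 + 170 = 3790.
  i=7: a_7=1, p_7 = 1*124379 + 5940 = 130319, q_7 = 1*3790 + 181 = 3971.
  i=8: a_8=15, p_8 = 15*130319 + 124379 = 2079164, q_8 = 15*3971 + 3790 = 63355.
  i=9: a_9=2, p_9 = 2*2079164 + 130319 = 4288647, q_9 = 2*63355 + 3971 = 130681.
  i=10: a_10=4, p_10 = 4*4288647 + 2079164 = 19233752, q_10 = 4*130681 + 63355 = 586079.
  i=11: a_11=1, p_11 = 1*19233752 + 4288647 = 23522399, q_11 = 1*586079 + 130681 = 716760.
Check: 23522399^2 - 1077*716760^2 = 553303254715201 - 553303254715200 = 1, so (x, y) = (23522399, 716760) solves the equation, and by the theorem it is the least positive solution.

(x, y) = (23522399, 716760)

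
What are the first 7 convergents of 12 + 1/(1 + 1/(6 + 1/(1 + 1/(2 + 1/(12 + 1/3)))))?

Using the convergent recurrence p_i = a_i*p_{i-1} + p_{i-2}, q_i = a_i*q_{i-1} + q_{i-2} with p_{-2}=0, p_{-1}=1, q_{-2}=1, q_{-1}=0:
  i=0: a_0=12, p_0 = 12*1 + 0 = 12, q_0 = 12*0 + 1 = 1.
  i=1: a_1=1, p_1 = 1*12 + 1 = 13, q_1 = 1*1 + 0 = 1.
  i=2: a_2=6, p_2 = 6*13 + 12 = 90, q_2 = 6*1 + 1 = 7.
  i=3: a_3=1, p_3 = 1*90 + 13 = 103, q_3 = 1*7 + 1 = 8.
  i=4: a_4=2, p_4 = 2*103 + 90 = 296, q_4 = 2*8 + 7 = 23.
  i=5: a_5=12, p_5 = 12*296 + 103 = 3655, q_5 = 12*23 + 8 = 284.
  i=6: a_6=3, p_6 = 3*3655 + 296 = 11261, q_6 = 3*284 + 23 = 875.

12/1, 13/1, 90/7, 103/8, 296/23, 3655/284, 11261/875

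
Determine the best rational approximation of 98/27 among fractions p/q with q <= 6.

Expand x = 98/27 as a continued fraction with the Euclidean algorithm:
  98 = 3*27 + 17, so a_0 = 3.
  27 = 1*17 + 10, so a_1 = 1.
  17 = 1*10 + 7, so a_2 = 1.
  10 = 1*7 + 3, so a_3 = 1.
  7 = 2*3 + 1, so a_4 = 2.
  3 = 3*1 + 0, so a_5 = 3.
so x = [3; 1, 1, 1, 2, 3].
Convergents (p_i = a_i*p_{i-1} + p_{i-2}, q_i = a_i*q_{i-1} + q_{i-2} with p_{-2}=0, p_{-1}=1, q_{-2}=1, q_{-1}=0), until the denominator exceeds 6:
  i=0: a_0=3, p_0 = 3*1 + 0 = 3, q_0 = 3*0 + 1 = 1.
  i=1: a_1=1, p_1 = 1*3 + 1 = 4, q_1 = 1*1 + 0 = 1.
  i=2: a_2=1, p_2 = 1*4 + 3 = 7, q_2 = 1*1 + 1 = 2.
  i=3: a_3=1, p_3 = 1*7 + 4 = 11, q_3 = 1*2 + 1 = 3.
  i=4: a_4=2, p_4 = 2*11 + 7 = 29, q_4 = 2*3 + 2 = 8.
q_4 = 8 > 6, so the last convergent with denominator <= 6 is p_3/q_3 = 11/3.
The closest fraction with denominator <= 6 is either p_3/q_3 or the intermediate fraction (k*p_3 + p_2)/(k*q_3 + q_2) with the largest k >= 1 whose denominator stays <= 6; these approach x as k grows, and every other convergent or intermediate fraction in range is farther away.
Largest k: floor((6 - q_2)/q_3) = floor((6 - 2)/3) = 1.
That gives (1*11 + 7)/(1*3 + 2) = 18/5.
Compare the errors: |x - 11/3| = |98*3 - 11*27|/(27*3) = 3/81, and |x - 18/5| = |98*5 - 18*27|/(27*5) = 4/135.
Cross-multiplying, 4*81 = 324 < 405 = 3*135, so 4/135 is smaller: the intermediate fraction 18/5 is closer to x than 11/3.

18/5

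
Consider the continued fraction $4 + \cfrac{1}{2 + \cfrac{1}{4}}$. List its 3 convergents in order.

Using the convergent recurrence p_i = a_i*p_{i-1} + p_{i-2}, q_i = a_i*q_{i-1} + q_{i-2} with p_{-2}=0, p_{-1}=1, q_{-2}=1, q_{-1}=0:
  i=0: a_0=4, p_0 = 4*1 + 0 = 4, q_0 = 4*0 + 1 = 1.
  i=1: a_1=2, p_1 = 2*4 + 1 = 9, q_1 = 2*1 + 0 = 2.
  i=2: a_2=4, p_2 = 4*9 + 4 = 40, q_2 = 4*2 + 1 = 9.

4/1, 9/2, 40/9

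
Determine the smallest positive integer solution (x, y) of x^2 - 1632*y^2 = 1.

(x, y) = (20401, 505)

First expand sqrt(1632) as a continued fraction. With x_i = (sqrt(1632) + m_i)/d_i and (m_0, d_0) = (0, 1): a_0 = floor(sqrt(1632)) = 40, since 40^2 = 1600 <= 1632 < 1681 = 41^2.
Iterate m_{i+1} = d_i*a_i - m_i, d_{i+1} = (1632 - m_{i+1}^2)/d_i, a_{i+1} = floor((a_0 + m_{i+1})/d_{i+1}):
  m_1 = 1*40 - 0 = 40, d_1 = (1632 - 40^2)/1 = 32/1 = 32, a_1 = floor((40 + 40)/32) = 2.
  m_2 = 32*2 - 40 = 24, d_2 = (1632 - 24^2)/32 = 1056/32 = 33, a_2 = floor((40 + 24)/33) = 1.
  m_3 = 33*1 - 24 = 9, d_3 = (1632 - 9^2)/33 = 1551/33 = 47, a_3 = floor((40 + 9)/47) = 1.
  m_4 = 47*1 - 9 = 38, d_4 = (1632 - 38^2)/47 = 188/47 = 4, a_4 = floor((40 + 38)/4) = 19.
  m_5 = 4*19 - 38 = 38, d_5 = (1632 - 38^2)/4 = 188/4 = 47, a_5 = floor((40 + 38)/47) = 1.
  m_6 = 47*1 - 38 = 9, d_6 = (1632 - 9^2)/47 = 1551/47 = 33, a_6 = floor((40 + 9)/33) = 1.
  m_7 = 33*1 - 9 = 24, d_7 = (1632 - 24^2)/33 = 1056/33 = 32, a_7 = floor((40 + 24)/32) = 2.
  m_8 = 32*2 - 24 = 40, d_8 = (1632 - 40^2)/32 = 32/32 = 1, a_8 = floor((40 + 40)/1) = 80.
  m_9 = 1*80 - 40 = 40, d_9 = (1632 - 40^2)/1 = 32/1 = 32: (m_9, d_9) = (m_1, d_1) = (40, 32), so from here the quotients repeat a_1, ..., a_8; the period length is 8.
So sqrt(1632) = [40; (2, 1, 1, 19, 1, 1, 2, 80)] with period length k = 8.
k is even, so the fundamental solution of x^2 - 1632y^2 = 1 is (p_{k-1}, q_{k-1}) = (p_7, q_7); compute convergents through index 7.
Convergents (p_i = a_i*p_{i-1} + p_{i-2}, q_i = a_i*q_{i-1} + q_{i-2} with p_{-2}=0, p_{-1}=1, q_{-2}=1, q_{-1}=0):
  i=0: a_0=40, p_0 = 40*1 + 0 = 40, q_0 = 40*0 + 1 = 1.
  i=1: a_1=2, p_1 = 2*40 + 1 = 81, q_1 = 2*1 + 0 = 2.
  i=2: a_2=1, p_2 = 1*81 + 40 = 121, q_2 = 1*2 + 1 = 3.
  i=3: a_3=1, p_3 = 1*121 + 81 = 202, q_3 = 1*3 + 2 = 5.
  i=4: a_4=19, p_4 = 19*202 + 121 = 3959, q_4 = 19*5 + 3 = 98.
  i=5: a_5=1, p_5 = 1*3959 + 202 = 4161, q_5 = 1*98 + 5 = 103.
  i=6: a_6=1, p_6 = 1*4161 + 3959 = 8120, q_6 = 1*103 + 98 = 201.
  i=7: a_7=2, p_7 = 2*8120 + 4161 = 20401, q_7 = 2*201 + 103 = 505.
Check: 20401^2 - 1632*505^2 = 416200801 - 416200800 = 1, so (x, y) = (20401, 505) solves the equation, and by the theorem it is the least positive solution.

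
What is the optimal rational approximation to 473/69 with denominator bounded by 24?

Expand x = 473/69 as a continued fraction with the Euclidean algorithm:
  473 = 6*69 + 59, so a_0 = 6.
  69 = 1*59 + 10, so a_1 = 1.
  59 = 5*10 + 9, so a_2 = 5.
  10 = 1*9 + 1, so a_3 = 1.
  9 = 9*1 + 0, so a_4 = 9.
so x = [6; 1, 5, 1, 9].
Convergents (p_i = a_i*p_{i-1} + p_{i-2}, q_i = a_i*q_{i-1} + q_{i-2} with p_{-2}=0, p_{-1}=1, q_{-2}=1, q_{-1}=0), until the denominator exceeds 24:
  i=0: a_0=6, p_0 = 6*1 + 0 = 6, q_0 = 6*0 + 1 = 1.
  i=1: a_1=1, p_1 = 1*6 + 1 = 7, q_1 = 1*1 + 0 = 1.
  i=2: a_2=5, p_2 = 5*7 + 6 = 41, q_2 = 5*1 + 1 = 6.
  i=3: a_3=1, p_3 = 1*41 + 7 = 48, q_3 = 1*6 + 1 = 7.
  i=4: a_4=9, p_4 = 9*48 + 41 = 473, q_4 = 9*7 + 6 = 69.
q_4 = 69 > 24, so the last convergent with denominator <= 24 is p_3/q_3 = 48/7.
The closest fraction with denominator <= 24 is either p_3/q_3 or the intermediate fraction (k*p_3 + p_2)/(k*q_3 + q_2) with the largest k >= 1 whose denominator stays <= 24; these approach x as k grows, and every other convergent or intermediate fraction in range is farther away.
Largest k: floor((24 - q_2)/q_3) = floor((24 - 6)/7) = 2.
That gives (2*48 + 41)/(2*7 + 6) = 137/20.
Compare the errors: |x - 48/7| = |473*7 - 48*69|/(69*7) = 1/483, and |x - 137/20| = |473*20 - 137*69|/(69*20) = 7/1380.
Cross-multiplying, 1*1380 = 1380 < 3381 = 7*483, so 1/483 is smaller: the convergent 48/7 is closer to x than 137/20.

48/7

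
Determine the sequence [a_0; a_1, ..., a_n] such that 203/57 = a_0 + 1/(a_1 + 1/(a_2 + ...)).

Run the Euclidean algorithm on 203 and 57; the successive quotients are the partial quotients a_0, a_1, ... (each step inverts the fractional part left over by the previous one):
  203 = 3*57 + 32, so a_0 = 3.
  57 = 1*32 + 25, so a_1 = 1.
  32 = 1*25 + 7, so a_2 = 1.
  25 = 3*7 + 4, so a_3 = 3.
  7 = 1*4 + 3, so a_4 = 1.
  4 = 1*3 + 1, so a_5 = 1.
  3 = 3*1 + 0, so a_6 = 3.
The remainder reaches 0 after 7 divisions, so the expansion has 7 partial quotients, read off in order.

[3; 1, 1, 3, 1, 1, 3]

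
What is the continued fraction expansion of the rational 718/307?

[2; 2, 1, 19, 1, 4]

Run the Euclidean algorithm on 718 and 307; the successive quotients are the partial quotients a_0, a_1, ... (each step inverts the fractional part left over by the previous one):
  718 = 2*307 + 104, so a_0 = 2.
  307 = 2*104 + 99, so a_1 = 2.
  104 = 1*99 + 5, so a_2 = 1.
  99 = 19*5 + 4, so a_3 = 19.
  5 = 1*4 + 1, so a_4 = 1.
  4 = 4*1 + 0, so a_5 = 4.
The remainder reaches 0 after 6 divisions, so the expansion has 6 partial quotients, read off in order.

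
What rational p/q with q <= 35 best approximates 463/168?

91/33

Expand x = 463/168 as a continued fraction with the Euclidean algorithm:
  463 = 2*168 + 127, so a_0 = 2.
  168 = 1*127 + 41, so a_1 = 1.
  127 = 3*41 + 4, so a_2 = 3.
  41 = 10*4 + 1, so a_3 = 10.
  4 = 4*1 + 0, so a_4 = 4.
so x = [2; 1, 3, 10, 4].
Convergents (p_i = a_i*p_{i-1} + p_{i-2}, q_i = a_i*q_{i-1} + q_{i-2} with p_{-2}=0, p_{-1}=1, q_{-2}=1, q_{-1}=0), until the denominator exceeds 35:
  i=0: a_0=2, p_0 = 2*1 + 0 = 2, q_0 = 2*0 + 1 = 1.
  i=1: a_1=1, p_1 = 1*2 + 1 = 3, q_1 = 1*1 + 0 = 1.
  i=2: a_2=3, p_2 = 3*3 + 2 = 11, q_2 = 3*1 + 1 = 4.
  i=3: a_3=10, p_3 = 10*11 + 3 = 113, q_3 = 10*4 + 1 = 41.
q_3 = 41 > 35, so the last convergent with denominator <= 35 is p_2/q_2 = 11/4.
The closest fraction with denominator <= 35 is either p_2/q_2 or the intermediate fraction (k*p_2 + p_1)/(k*q_2 + q_1) with the largest k >= 1 whose denominator stays <= 35; these approach x as k grows, and every other convergent or intermediate fraction in range is farther away.
Largest k: floor((35 - q_1)/q_2) = floor((35 - 1)/4) = 8.
That gives (8*11 + 3)/(8*4 + 1) = 91/33.
Compare the errors: |x - 11/4| = |463*4 - 11*168|/(168*4) = 4/672, and |x - 91/33| = |463*33 - 91*168|/(168*33) = 9/5544.
Cross-multiplying, 9*672 = 6048 < 22176 = 4*5544, so 9/5544 is smaller: the intermediate fraction 91/33 is closer to x than 11/4.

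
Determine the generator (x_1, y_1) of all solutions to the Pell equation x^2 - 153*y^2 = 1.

First expand sqrt(153) as a continued fraction. With x_i = (sqrt(153) + m_i)/d_i and (m_0, d_0) = (0, 1): a_0 = floor(sqrt(153)) = 12, since 12^2 = 144 <= 153 < 169 = 13^2.
Iterate m_{i+1} = d_i*a_i - m_i, d_{i+1} = (153 - m_{i+1}^2)/d_i, a_{i+1} = floor((a_0 + m_{i+1})/d_{i+1}):
  m_1 = 1*12 - 0 = 12, d_1 = (153 - 12^2)/1 = 9/1 = 9, a_1 = floor((12 + 12)/9) = 2.
  m_2 = 9*2 - 12 = 6, d_2 = (153 - 6^2)/9 = 117/9 = 13, a_2 = floor((12 + 6)/13) = 1.
  m_3 = 13*1 - 6 = 7, d_3 = (153 - 7^2)/13 = 104/13 = 8, a_3 = floor((12 + 7)/8) = 2.
  m_4 = 8*2 - 7 = 9, d_4 = (153 - 9^2)/8 = 72/8 = 9, a_4 = floor((12 + 9)/9) = 2.
  m_5 = 9*2 - 9 = 9, d_5 = (153 - 9^2)/9 = 72/9 = 8, a_5 = floor((12 + 9)/8) = 2.
  m_6 = 8*2 - 9 = 7, d_6 = (153 - 7^2)/8 = 104/8 = 13, a_6 = floor((12 + 7)/13) = 1.
  m_7 = 13*1 - 7 = 6, d_7 = (153 - 6^2)/13 = 117/13 = 9, a_7 = floor((12 + 6)/9) = 2.
  m_8 = 9*2 - 6 = 12, d_8 = (153 - 12^2)/9 = 9/9 = 1, a_8 = floor((12 + 12)/1) = 24.
  m_9 = 1*24 - 12 = 12, d_9 = (153 - 12^2)/1 = 9/1 = 9: (m_9, d_9) = (m_1, d_1) = (12, 9), so from here the quotients repeat a_1, ..., a_8; the period length is 8.
So sqrt(153) = [12; (2, 1, 2, 2, 2, 1, 2, 24)] with period length k = 8.
k is even, so the fundamental solution of x^2 - 153y^2 = 1 is (p_{k-1}, q_{k-1}) = (p_7, q_7); compute convergents through index 7.
Convergents (p_i = a_i*p_{i-1} + p_{i-2}, q_i = a_i*q_{i-1} + q_{i-2} with p_{-2}=0, p_{-1}=1, q_{-2}=1, q_{-1}=0):
  i=0: a_0=12, p_0 = 12*1 + 0 = 12, q_0 = 12*0 + 1 = 1.
  i=1: a_1=2, p_1 = 2*12 + 1 = 25, q_1 = 2*1 + 0 = 2.
  i=2: a_2=1, p_2 = 1*25 + 12 = 37, q_2 = 1*2 + 1 = 3.
  i=3: a_3=2, p_3 = 2*37 + 25 = 99, q_3 = 2*3 + 2 = 8.
  i=4: a_4=2, p_4 = 2*99 + 37 = 235, q_4 = 2*8 + 3 = 19.
  i=5: a_5=2, p_5 = 2*235 + 99 = 569, q_5 = 2*19 + 8 = 46.
  i=6: a_6=1, p_6 = 1*569 + 235 = 804, q_6 = 1*46 + 19 = 65.
  i=7: a_7=2, p_7 = 2*804 + 569 = 2177, q_7 = 2*65 + 46 = 176.
Check: 2177^2 - 153*176^2 = 4739329 - 4739328 = 1, so (x, y) = (2177, 176) solves the equation, and by the theorem it is the least positive solution.

(x, y) = (2177, 176)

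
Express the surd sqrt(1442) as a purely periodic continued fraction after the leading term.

[37; (1, 36, 1, 74)]

Write x_i = (sqrt(1442) + m_i)/d_i with (m_0, d_0) = (0, 1). a_0 = floor(sqrt(1442)) = 37, since 37^2 = 1369 <= 1442 < 1444 = 38^2.
Iterate m_{i+1} = d_i*a_i - m_i, d_{i+1} = (1442 - m_{i+1}^2)/d_i, a_{i+1} = floor((a_0 + m_{i+1})/d_{i+1}):
  m_1 = 1*37 - 0 = 37, d_1 = (1442 - 37^2)/1 = 73/1 = 73, a_1 = floor((37 + 37)/73) = 1.
  m_2 = 73*1 - 37 = 36, d_2 = (1442 - 36^2)/73 = 146/73 = 2, a_2 = floor((37 + 36)/2) = 36.
  m_3 = 2*36 - 36 = 36, d_3 = (1442 - 36^2)/2 = 146/2 = 73, a_3 = floor((37 + 36)/73) = 1.
  m_4 = 73*1 - 36 = 37, d_4 = (1442 - 37^2)/73 = 73/73 = 1, a_4 = floor((37 + 37)/1) = 74.
  m_5 = 1*74 - 37 = 37, d_5 = (1442 - 37^2)/1 = 73/1 = 73: (m_5, d_5) = (m_1, d_1) = (37, 73), so from here the quotients repeat a_1, ..., a_4; the period length is 4.
Hence the expansion of sqrt(1442) is a_0 = 37 followed by the repeating block 1, 36, 1, 74 (period 4).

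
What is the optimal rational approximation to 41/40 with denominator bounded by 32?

Expand x = 41/40 as a continued fraction with the Euclidean algorithm:
  41 = 1*40 + 1, so a_0 = 1.
  40 = 40*1 + 0, so a_1 = 40.
so x = [1; 40].
Convergents (p_i = a_i*p_{i-1} + p_{i-2}, q_i = a_i*q_{i-1} + q_{i-2} with p_{-2}=0, p_{-1}=1, q_{-2}=1, q_{-1}=0), until the denominator exceeds 32:
  i=0: a_0=1, p_0 = 1*1 + 0 = 1, q_0 = 1*0 + 1 = 1.
  i=1: a_1=40, p_1 = 40*1 + 1 = 41, q_1 = 40*1 + 0 = 40.
q_1 = 40 > 32, so the last convergent with denominator <= 32 is p_0/q_0 = 1/1.
The closest fraction with denominator <= 32 is either p_0/q_0 or the intermediate fraction (k*p_0 + p_{-1})/(k*q_0 + q_{-1}) with the largest k >= 1 whose denominator stays <= 32; these approach x as k grows, and every other convergent or intermediate fraction in range is farther away.
Largest k: floor((32 - q_{-1})/q_0) = floor((32 - 0)/1) = 32 (using the seeds p_{-1} = 1, q_{-1} = 0).
That gives (32*1 + 1)/(32*1 + 0) = 33/32.
Compare the errors: |x - 1/1| = |41*1 - 1*40|/(40*1) = 1/40, and |x - 33/32| = |41*32 - 33*40|/(40*32) = 8/1280.
Cross-multiplying, 8*40 = 320 < 1280 = 1*1280, so 8/1280 is smaller: the intermediate fraction 33/32 is closer to x than 1/1.

33/32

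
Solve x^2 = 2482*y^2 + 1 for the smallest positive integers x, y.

(x, y) = (18471043, 370758)

First expand sqrt(2482) as a continued fraction. With x_i = (sqrt(2482) + m_i)/d_i and (m_0, d_0) = (0, 1): a_0 = floor(sqrt(2482)) = 49, since 49^2 = 2401 <= 2482 < 2500 = 50^2.
Iterate m_{i+1} = d_i*a_i - m_i, d_{i+1} = (2482 - m_{i+1}^2)/d_i, a_{i+1} = floor((a_0 + m_{i+1})/d_{i+1}):
  m_1 = 1*49 - 0 = 49, d_1 = (2482 - 49^2)/1 = 81/1 = 81, a_1 = floor((49 + 49)/81) = 1.
  m_2 = 81*1 - 49 = 32, d_2 = (2482 - 32^2)/81 = 1458/81 = 18, a_2 = floor((49 + 32)/18) = 4.
  m_3 = 18*4 - 32 = 40, d_3 = (2482 - 40^2)/18 = 882/18 = 49, a_3 = floor((49 + 40)/49) = 1.
  m_4 = 49*1 - 40 = 9, d_4 = (2482 - 9^2)/49 = 2401/49 = 49, a_4 = floor((49 + 9)/49) = 1.
  m_5 = 49*1 - 9 = 40, d_5 = (2482 - 40^2)/49 = 882/49 = 18, a_5 = floor((49 + 40)/18) = 4.
  m_6 = 18*4 - 40 = 32, d_6 = (2482 - 32^2)/18 = 1458/18 = 81, a_6 = floor((49 + 32)/81) = 1.
  m_7 = 81*1 - 32 = 49, d_7 = (2482 - 49^2)/81 = 81/81 = 1, a_7 = floor((49 + 49)/1) = 98.
  m_8 = 1*98 - 49 = 49, d_8 = (2482 - 49^2)/1 = 81/1 = 81: (m_8, d_8) = (m_1, d_1) = (49, 81), so from here the quotients repeat a_1, ..., a_7; the period length is 7.
So sqrt(2482) = [49; (1, 4, 1, 1, 4, 1, 98)] with period length k = 7.
k is odd, so (p_{k-1}, q_{k-1}) only solves x^2 - 2482y^2 = -1 and the fundamental solution of x^2 - 2482y^2 = 1 is (p_{2k-1}, q_{2k-1}) = (p_13, q_13); compute convergents through index 13, running through the period twice.
Convergents (p_i = a_i*p_{i-1} + p_{i-2}, q_i = a_i*q_{i-1} + q_{i-2} with p_{-2}=0, p_{-1}=1, q_{-2}=1, q_{-1}=0):
  i=0: a_0=49, p_0 = 49*1 + 0 = 49, q_0 = 49*0 + 1 = 1.
  i=1: a_1=1, p_1 = 1*49 + 1 = 50, q_1 = 1*1 + 0 = 1.
  i=2: a_2=4, p_2 = 4*50 + 49 = 249, q_2 = 4*1 + 1 = 5.
  i=3: a_3=1, p_3 = 1*249 + 50 = 299, q_3 = 1*5 + 1 = 6.
  i=4: a_4=1, p_4 = 1*299 + 249 = 548, q_4 = 1*6 + 5 = 11.
  i=5: a_5=4, p_5 = 4*548 + 299 = 2491, q_5 = 4*11 + 6 = 50.
  i=6: a_6=1, p_6 = 1*2491 + 548 = 3039, q_6 = 1*50 + 11 = 61.
  i=7: a_7=98, p_7 = 98*3039 + 2491 = 300313, q_7 = 98*61 + 50 = 6028.
  i=8: a_8=1, p_8 = 1*300313 + 3039 = 303352, q_8 = 1*6028 + 61 = 6089.
  i=9: a_9=4, p_9 = 4*303352 + 300313 = 1513721, q_9 = 4*6089 + 6028 = 30384.
  i=10: a_10=1, p_10 = 1*1513721 + 303352 = 1817073, q_10 = 1*30384 + 6089 = 36473.
  i=11: a_11=1, p_11 = 1*1817073 + 1513721 = 3330794, q_11 = 1*36473 + 30384 = 66857.
  i=12: a_12=4, p_12 = 4*3330794 + 1817073 = 15140249, q_12 = 4*66857 + 36473 = 303901.
  i=13: a_13=1, p_13 = 1*15140249 + 3330794 = 18471043, q_13 = 1*303901 + 66857 = 370758.
Indeed p_6^2 - 2482*q_6^2 = 9235521 - 9235522 = -1, not +1.
Check: 18471043^2 - 2482*370758^2 = 341179429507849 - 341179429507848 = 1, so (x, y) = (18471043, 370758) solves the equation, and by the theorem it is the least positive solution.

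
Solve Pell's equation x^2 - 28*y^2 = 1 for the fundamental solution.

First expand sqrt(28) as a continued fraction. With x_i = (sqrt(28) + m_i)/d_i and (m_0, d_0) = (0, 1): a_0 = floor(sqrt(28)) = 5, since 5^2 = 25 <= 28 < 36 = 6^2.
Iterate m_{i+1} = d_i*a_i - m_i, d_{i+1} = (28 - m_{i+1}^2)/d_i, a_{i+1} = floor((a_0 + m_{i+1})/d_{i+1}):
  m_1 = 1*5 - 0 = 5, d_1 = (28 - 5^2)/1 = 3/1 = 3, a_1 = floor((5 + 5)/3) = 3.
  m_2 = 3*3 - 5 = 4, d_2 = (28 - 4^2)/3 = 12/3 = 4, a_2 = floor((5 + 4)/4) = 2.
  m_3 = 4*2 - 4 = 4, d_3 = (28 - 4^2)/4 = 12/4 = 3, a_3 = floor((5 + 4)/3) = 3.
  m_4 = 3*3 - 4 = 5, d_4 = (28 - 5^2)/3 = 3/3 = 1, a_4 = floor((5 + 5)/1) = 10.
  m_5 = 1*10 - 5 = 5, d_5 = (28 - 5^2)/1 = 3/1 = 3: (m_5, d_5) = (m_1, d_1) = (5, 3), so from here the quotients repeat a_1, ..., a_4; the period length is 4.
So sqrt(28) = [5; (3, 2, 3, 10)] with period length k = 4.
k is even, so the fundamental solution of x^2 - 28y^2 = 1 is (p_{k-1}, q_{k-1}) = (p_3, q_3); compute convergents through index 3.
Convergents (p_i = a_i*p_{i-1} + p_{i-2}, q_i = a_i*q_{i-1} + q_{i-2} with p_{-2}=0, p_{-1}=1, q_{-2}=1, q_{-1}=0):
  i=0: a_0=5, p_0 = 5*1 + 0 = 5, q_0 = 5*0 + 1 = 1.
  i=1: a_1=3, p_1 = 3*5 + 1 = 16, q_1 = 3*1 + 0 = 3.
  i=2: a_2=2, p_2 = 2*16 + 5 = 37, q_2 = 2*3 + 1 = 7.
  i=3: a_3=3, p_3 = 3*37 + 16 = 127, q_3 = 3*7 + 3 = 24.
Check: 127^2 - 28*24^2 = 16129 - 16128 = 1, so (x, y) = (127, 24) solves the equation, and by the theorem it is the least positive solution.

(x, y) = (127, 24)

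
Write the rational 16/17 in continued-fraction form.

Run the Euclidean algorithm on 16 and 17; the successive quotients are the partial quotients a_0, a_1, ... (each step inverts the fractional part left over by the previous one):
  16 = 0*17 + 16, so a_0 = 0.
  17 = 1*16 + 1, so a_1 = 1.
  16 = 16*1 + 0, so a_2 = 16.
The remainder reaches 0 after 3 divisions, so the expansion has 3 partial quotients, read off in order.

[0; 1, 16]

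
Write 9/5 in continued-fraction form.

Run the Euclidean algorithm on 9 and 5; the successive quotients are the partial quotients a_0, a_1, ... (each step inverts the fractional part left over by the previous one):
  9 = 1*5 + 4, so a_0 = 1.
  5 = 1*4 + 1, so a_1 = 1.
  4 = 4*1 + 0, so a_2 = 4.
The remainder reaches 0 after 3 divisions, so the expansion has 3 partial quotients, read off in order.

[1; 1, 4]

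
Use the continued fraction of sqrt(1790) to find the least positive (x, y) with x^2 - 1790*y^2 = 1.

(x, y) = (60501, 1430)

First expand sqrt(1790) as a continued fraction. With x_i = (sqrt(1790) + m_i)/d_i and (m_0, d_0) = (0, 1): a_0 = floor(sqrt(1790)) = 42, since 42^2 = 1764 <= 1790 < 1849 = 43^2.
Iterate m_{i+1} = d_i*a_i - m_i, d_{i+1} = (1790 - m_{i+1}^2)/d_i, a_{i+1} = floor((a_0 + m_{i+1})/d_{i+1}):
  m_1 = 1*42 - 0 = 42, d_1 = (1790 - 42^2)/1 = 26/1 = 26, a_1 = floor((42 + 42)/26) = 3.
  m_2 = 26*3 - 42 = 36, d_2 = (1790 - 36^2)/26 = 494/26 = 19, a_2 = floor((42 + 36)/19) = 4.
  m_3 = 19*4 - 36 = 40, d_3 = (1790 - 40^2)/19 = 190/19 = 10, a_3 = floor((42 + 40)/10) = 8.
  m_4 = 10*8 - 40 = 40, d_4 = (1790 - 40^2)/10 = 190/10 = 19, a_4 = floor((42 + 40)/19) = 4.
  m_5 = 19*4 - 40 = 36, d_5 = (1790 - 36^2)/19 = 494/19 = 26, a_5 = floor((42 + 36)/26) = 3.
  m_6 = 26*3 - 36 = 42, d_6 = (1790 - 42^2)/26 = 26/26 = 1, a_6 = floor((42 + 42)/1) = 84.
  m_7 = 1*84 - 42 = 42, d_7 = (1790 - 42^2)/1 = 26/1 = 26: (m_7, d_7) = (m_1, d_1) = (42, 26), so from here the quotients repeat a_1, ..., a_6; the period length is 6.
So sqrt(1790) = [42; (3, 4, 8, 4, 3, 84)] with period length k = 6.
k is even, so the fundamental solution of x^2 - 1790y^2 = 1 is (p_{k-1}, q_{k-1}) = (p_5, q_5); compute convergents through index 5.
Convergents (p_i = a_i*p_{i-1} + p_{i-2}, q_i = a_i*q_{i-1} + q_{i-2} with p_{-2}=0, p_{-1}=1, q_{-2}=1, q_{-1}=0):
  i=0: a_0=42, p_0 = 42*1 + 0 = 42, q_0 = 42*0 + 1 = 1.
  i=1: a_1=3, p_1 = 3*42 + 1 = 127, q_1 = 3*1 + 0 = 3.
  i=2: a_2=4, p_2 = 4*127 + 42 = 550, q_2 = 4*3 + 1 = 13.
  i=3: a_3=8, p_3 = 8*550 + 127 = 4527, q_3 = 8*13 + 3 = 107.
  i=4: a_4=4, p_4 = 4*4527 + 550 = 18658, q_4 = 4*107 + 13 = 441.
  i=5: a_5=3, p_5 = 3*18658 + 4527 = 60501, q_5 = 3*441 + 107 = 1430.
Check: 60501^2 - 1790*1430^2 = 3660371001 - 3660371000 = 1, so (x, y) = (60501, 1430) solves the equation, and by the theorem it is the least positive solution.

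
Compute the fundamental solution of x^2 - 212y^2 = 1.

First expand sqrt(212) as a continued fraction. With x_i = (sqrt(212) + m_i)/d_i and (m_0, d_0) = (0, 1): a_0 = floor(sqrt(212)) = 14, since 14^2 = 196 <= 212 < 225 = 15^2.
Iterate m_{i+1} = d_i*a_i - m_i, d_{i+1} = (212 - m_{i+1}^2)/d_i, a_{i+1} = floor((a_0 + m_{i+1})/d_{i+1}):
  m_1 = 1*14 - 0 = 14, d_1 = (212 - 14^2)/1 = 16/1 = 16, a_1 = floor((14 + 14)/16) = 1.
  m_2 = 16*1 - 14 = 2, d_2 = (212 - 2^2)/16 = 208/16 = 13, a_2 = floor((14 + 2)/13) = 1.
  m_3 = 13*1 - 2 = 11, d_3 = (212 - 11^2)/13 = 91/13 = 7, a_3 = floor((14 + 11)/7) = 3.
  m_4 = 7*3 - 11 = 10, d_4 = (212 - 10^2)/7 = 112/7 = 16, a_4 = floor((14 + 10)/16) = 1.
  m_5 = 16*1 - 10 = 6, d_5 = (212 - 6^2)/16 = 176/16 = 11, a_5 = floor((14 + 6)/11) = 1.
  m_6 = 11*1 - 6 = 5, d_6 = (212 - 5^2)/11 = 187/11 = 17, a_6 = floor((14 + 5)/17) = 1.
  m_7 = 17*1 - 5 = 12, d_7 = (212 - 12^2)/17 = 68/17 = 4, a_7 = floor((14 + 12)/4) = 6.
  m_8 = 4*6 - 12 = 12, d_8 = (212 - 12^2)/4 = 68/4 = 17, a_8 = floor((14 + 12)/17) = 1.
  m_9 = 17*1 - 12 = 5, d_9 = (212 - 5^2)/17 = 187/17 = 11, a_9 = floor((14 + 5)/11) = 1.
  m_10 = 11*1 - 5 = 6, d_10 = (212 - 6^2)/11 = 176/11 = 16, a_10 = floor((14 + 6)/16) = 1.
  m_11 = 16*1 - 6 = 10, d_11 = (212 - 10^2)/16 = 112/16 = 7, a_11 = floor((14 + 10)/7) = 3.
  m_12 = 7*3 - 10 = 11, d_12 = (212 - 11^2)/7 = 91/7 = 13, a_12 = floor((14 + 11)/13) = 1.
  m_13 = 13*1 - 11 = 2, d_13 = (212 - 2^2)/13 = 208/13 = 16, a_13 = floor((14 + 2)/16) = 1.
  m_14 = 16*1 - 2 = 14, d_14 = (212 - 14^2)/16 = 16/16 = 1, a_14 = floor((14 + 14)/1) = 28.
  m_15 = 1*28 - 14 = 14, d_15 = (212 - 14^2)/1 = 16/1 = 16: (m_15, d_15) = (m_1, d_1) = (14, 16), so from here the quotients repeat a_1, ..., a_14; the period length is 14.
So sqrt(212) = [14; (1, 1, 3, 1, 1, 1, 6, 1, 1, 1, 3, 1, 1, 28)] with period length k = 14.
k is even, so the fundamental solution of x^2 - 212y^2 = 1 is (p_{k-1}, q_{k-1}) = (p_13, q_13); compute convergents through index 13.
Convergents (p_i = a_i*p_{i-1} + p_{i-2}, q_i = a_i*q_{i-1} + q_{i-2} with p_{-2}=0, p_{-1}=1, q_{-2}=1, q_{-1}=0):
  i=0: a_0=14, p_0 = 14*1 + 0 = 14, q_0 = 14*0 + 1 = 1.
  i=1: a_1=1, p_1 = 1*14 + 1 = 15, q_1 = 1*1 + 0 = 1.
  i=2: a_2=1, p_2 = 1*15 + 14 = 29, q_2 = 1*1 + 1 = 2.
  i=3: a_3=3, p_3 = 3*29 + 15 = 102, q_3 = 3*2 + 1 = 7.
  i=4: a_4=1, p_4 = 1*102 + 29 = 131, q_4 = 1*7 + 2 = 9.
  i=5: a_5=1, p_5 = 1*131 + 102 = 233, q_5 = 1*9 + 7 = 16.
  i=6: a_6=1, p_6 = 1*233 + 131 = 364, q_6 = 1*16 + 9 = 25.
  i=7: a_7=6, p_7 = 6*364 + 233 = 2417, q_7 = 6*25 + 16 = 166.
  i=8: a_8=1, p_8 = 1*2417 + 364 = 2781, q_8 = 1*166 + 25 = 191.
  i=9: a_9=1, p_9 = 1*2781 + 2417 = 5198, q_9 = 1*191 + 166 = 357.
  i=10: a_10=1, p_10 = 1*5198 + 2781 = 7979, q_10 = 1*357 + 191 = 548.
  i=11: a_11=3, p_11 = 3*7979 + 5198 = 29135, q_11 = 3*548 + 357 = 2001.
  i=12: a_12=1, p_12 = 1*29135 + 7979 = 37114, q_12 = 1*2001 + 548 = 2549.
  i=13: a_13=1, p_13 = 1*37114 + 29135 = 66249, q_13 = 1*2549 + 2001 = 4550.
Check: 66249^2 - 212*4550^2 = 4388930001 - 4388930000 = 1, so (x, y) = (66249, 4550) solves the equation, and by the theorem it is the least positive solution.

(x, y) = (66249, 4550)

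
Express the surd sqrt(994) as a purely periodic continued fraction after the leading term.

[31; (1, 1, 8, 1, 1, 62)]

Write x_i = (sqrt(994) + m_i)/d_i with (m_0, d_0) = (0, 1). a_0 = floor(sqrt(994)) = 31, since 31^2 = 961 <= 994 < 1024 = 32^2.
Iterate m_{i+1} = d_i*a_i - m_i, d_{i+1} = (994 - m_{i+1}^2)/d_i, a_{i+1} = floor((a_0 + m_{i+1})/d_{i+1}):
  m_1 = 1*31 - 0 = 31, d_1 = (994 - 31^2)/1 = 33/1 = 33, a_1 = floor((31 + 31)/33) = 1.
  m_2 = 33*1 - 31 = 2, d_2 = (994 - 2^2)/33 = 990/33 = 30, a_2 = floor((31 + 2)/30) = 1.
  m_3 = 30*1 - 2 = 28, d_3 = (994 - 28^2)/30 = 210/30 = 7, a_3 = floor((31 + 28)/7) = 8.
  m_4 = 7*8 - 28 = 28, d_4 = (994 - 28^2)/7 = 210/7 = 30, a_4 = floor((31 + 28)/30) = 1.
  m_5 = 30*1 - 28 = 2, d_5 = (994 - 2^2)/30 = 990/30 = 33, a_5 = floor((31 + 2)/33) = 1.
  m_6 = 33*1 - 2 = 31, d_6 = (994 - 31^2)/33 = 33/33 = 1, a_6 = floor((31 + 31)/1) = 62.
  m_7 = 1*62 - 31 = 31, d_7 = (994 - 31^2)/1 = 33/1 = 33: (m_7, d_7) = (m_1, d_1) = (31, 33), so from here the quotients repeat a_1, ..., a_6; the period length is 6.
Hence the expansion of sqrt(994) is a_0 = 31 followed by the repeating block 1, 1, 8, 1, 1, 62 (period 6).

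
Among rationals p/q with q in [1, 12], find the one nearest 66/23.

23/8

Expand x = 66/23 as a continued fraction with the Euclidean algorithm:
  66 = 2*23 + 20, so a_0 = 2.
  23 = 1*20 + 3, so a_1 = 1.
  20 = 6*3 + 2, so a_2 = 6.
  3 = 1*2 + 1, so a_3 = 1.
  2 = 2*1 + 0, so a_4 = 2.
so x = [2; 1, 6, 1, 2].
Convergents (p_i = a_i*p_{i-1} + p_{i-2}, q_i = a_i*q_{i-1} + q_{i-2} with p_{-2}=0, p_{-1}=1, q_{-2}=1, q_{-1}=0), until the denominator exceeds 12:
  i=0: a_0=2, p_0 = 2*1 + 0 = 2, q_0 = 2*0 + 1 = 1.
  i=1: a_1=1, p_1 = 1*2 + 1 = 3, q_1 = 1*1 + 0 = 1.
  i=2: a_2=6, p_2 = 6*3 + 2 = 20, q_2 = 6*1 + 1 = 7.
  i=3: a_3=1, p_3 = 1*20 + 3 = 23, q_3 = 1*7 + 1 = 8.
  i=4: a_4=2, p_4 = 2*23 + 20 = 66, q_4 = 2*8 + 7 = 23.
q_4 = 23 > 12, so the last convergent with denominator <= 12 is p_3/q_3 = 23/8.
The closest fraction with denominator <= 12 is either p_3/q_3 or the intermediate fraction (k*p_3 + p_2)/(k*q_3 + q_2) with the largest k >= 1 whose denominator stays <= 12; these approach x as k grows, and every other convergent or intermediate fraction in range is farther away.
Largest k: floor((12 - q_2)/q_3) = floor((12 - 7)/8) = 0.
Since k = 0, no intermediate fraction beyond p_3/q_3 has denominator <= 12, so the convergent 23/8 is the closest (its error is |66*8 - 23*23|/(23*8) = 1/184).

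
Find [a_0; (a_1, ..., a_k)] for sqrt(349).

Write x_i = (sqrt(349) + m_i)/d_i with (m_0, d_0) = (0, 1). a_0 = floor(sqrt(349)) = 18, since 18^2 = 324 <= 349 < 361 = 19^2.
Iterate m_{i+1} = d_i*a_i - m_i, d_{i+1} = (349 - m_{i+1}^2)/d_i, a_{i+1} = floor((a_0 + m_{i+1})/d_{i+1}):
  m_1 = 1*18 - 0 = 18, d_1 = (349 - 18^2)/1 = 25/1 = 25, a_1 = floor((18 + 18)/25) = 1.
  m_2 = 25*1 - 18 = 7, d_2 = (349 - 7^2)/25 = 300/25 = 12, a_2 = floor((18 + 7)/12) = 2.
  m_3 = 12*2 - 7 = 17, d_3 = (349 - 17^2)/12 = 60/12 = 5, a_3 = floor((18 + 17)/5) = 7.
  m_4 = 5*7 - 17 = 18, d_4 = (349 - 18^2)/5 = 25/5 = 5, a_4 = floor((18 + 18)/5) = 7.
  m_5 = 5*7 - 18 = 17, d_5 = (349 - 17^2)/5 = 60/5 = 12, a_5 = floor((18 + 17)/12) = 2.
  m_6 = 12*2 - 17 = 7, d_6 = (349 - 7^2)/12 = 300/12 = 25, a_6 = floor((18 + 7)/25) = 1.
  m_7 = 25*1 - 7 = 18, d_7 = (349 - 18^2)/25 = 25/25 = 1, a_7 = floor((18 + 18)/1) = 36.
  m_8 = 1*36 - 18 = 18, d_8 = (349 - 18^2)/1 = 25/1 = 25: (m_8, d_8) = (m_1, d_1) = (18, 25), so from here the quotients repeat a_1, ..., a_7; the period length is 7.
Hence the expansion of sqrt(349) is a_0 = 18 followed by the repeating block 1, 2, 7, 7, 2, 1, 36 (period 7).

[18; (1, 2, 7, 7, 2, 1, 36)]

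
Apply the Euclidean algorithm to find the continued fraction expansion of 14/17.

Run the Euclidean algorithm on 14 and 17; the successive quotients are the partial quotients a_0, a_1, ... (each step inverts the fractional part left over by the previous one):
  14 = 0*17 + 14, so a_0 = 0.
  17 = 1*14 + 3, so a_1 = 1.
  14 = 4*3 + 2, so a_2 = 4.
  3 = 1*2 + 1, so a_3 = 1.
  2 = 2*1 + 0, so a_4 = 2.
The remainder reaches 0 after 5 divisions, so the expansion has 5 partial quotients, read off in order.

[0; 1, 4, 1, 2]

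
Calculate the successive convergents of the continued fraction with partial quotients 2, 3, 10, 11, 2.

2/1, 7/3, 72/31, 799/344, 1670/719

Using the convergent recurrence p_i = a_i*p_{i-1} + p_{i-2}, q_i = a_i*q_{i-1} + q_{i-2} with p_{-2}=0, p_{-1}=1, q_{-2}=1, q_{-1}=0:
  i=0: a_0=2, p_0 = 2*1 + 0 = 2, q_0 = 2*0 + 1 = 1.
  i=1: a_1=3, p_1 = 3*2 + 1 = 7, q_1 = 3*1 + 0 = 3.
  i=2: a_2=10, p_2 = 10*7 + 2 = 72, q_2 = 10*3 + 1 = 31.
  i=3: a_3=11, p_3 = 11*72 + 7 = 799, q_3 = 11*31 + 3 = 344.
  i=4: a_4=2, p_4 = 2*799 + 72 = 1670, q_4 = 2*344 + 31 = 719.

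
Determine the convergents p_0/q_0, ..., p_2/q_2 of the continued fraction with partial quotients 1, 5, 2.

Using the convergent recurrence p_i = a_i*p_{i-1} + p_{i-2}, q_i = a_i*q_{i-1} + q_{i-2} with p_{-2}=0, p_{-1}=1, q_{-2}=1, q_{-1}=0:
  i=0: a_0=1, p_0 = 1*1 + 0 = 1, q_0 = 1*0 + 1 = 1.
  i=1: a_1=5, p_1 = 5*1 + 1 = 6, q_1 = 5*1 + 0 = 5.
  i=2: a_2=2, p_2 = 2*6 + 1 = 13, q_2 = 2*5 + 1 = 11.

1/1, 6/5, 13/11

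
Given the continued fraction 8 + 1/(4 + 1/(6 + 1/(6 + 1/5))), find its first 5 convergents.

Using the convergent recurrence p_i = a_i*p_{i-1} + p_{i-2}, q_i = a_i*q_{i-1} + q_{i-2} with p_{-2}=0, p_{-1}=1, q_{-2}=1, q_{-1}=0:
  i=0: a_0=8, p_0 = 8*1 + 0 = 8, q_0 = 8*0 + 1 = 1.
  i=1: a_1=4, p_1 = 4*8 + 1 = 33, q_1 = 4*1 + 0 = 4.
  i=2: a_2=6, p_2 = 6*33 + 8 = 206, q_2 = 6*4 + 1 = 25.
  i=3: a_3=6, p_3 = 6*206 + 33 = 1269, q_3 = 6*25 + 4 = 154.
  i=4: a_4=5, p_4 = 5*1269 + 206 = 6551, q_4 = 5*154 + 25 = 795.

8/1, 33/4, 206/25, 1269/154, 6551/795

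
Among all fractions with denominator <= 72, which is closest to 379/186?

108/53

Expand x = 379/186 as a continued fraction with the Euclidean algorithm:
  379 = 2*186 + 7, so a_0 = 2.
  186 = 26*7 + 4, so a_1 = 26.
  7 = 1*4 + 3, so a_2 = 1.
  4 = 1*3 + 1, so a_3 = 1.
  3 = 3*1 + 0, so a_4 = 3.
so x = [2; 26, 1, 1, 3].
Convergents (p_i = a_i*p_{i-1} + p_{i-2}, q_i = a_i*q_{i-1} + q_{i-2} with p_{-2}=0, p_{-1}=1, q_{-2}=1, q_{-1}=0), until the denominator exceeds 72:
  i=0: a_0=2, p_0 = 2*1 + 0 = 2, q_0 = 2*0 + 1 = 1.
  i=1: a_1=26, p_1 = 26*2 + 1 = 53, q_1 = 26*1 + 0 = 26.
  i=2: a_2=1, p_2 = 1*53 + 2 = 55, q_2 = 1*26 + 1 = 27.
  i=3: a_3=1, p_3 = 1*55 + 53 = 108, q_3 = 1*27 + 26 = 53.
  i=4: a_4=3, p_4 = 3*108 + 55 = 379, q_4 = 3*53 + 27 = 186.
q_4 = 186 > 72, so the last convergent with denominator <= 72 is p_3/q_3 = 108/53.
The closest fraction with denominator <= 72 is either p_3/q_3 or the intermediate fraction (k*p_3 + p_2)/(k*q_3 + q_2) with the largest k >= 1 whose denominator stays <= 72; these approach x as k grows, and every other convergent or intermediate fraction in range is farther away.
Largest k: floor((72 - q_2)/q_3) = floor((72 - 27)/53) = 0.
Since k = 0, no intermediate fraction beyond p_3/q_3 has denominator <= 72, so the convergent 108/53 is the closest (its error is |379*53 - 108*186|/(186*53) = 1/9858).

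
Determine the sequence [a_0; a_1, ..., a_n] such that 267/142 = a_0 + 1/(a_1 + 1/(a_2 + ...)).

[1; 1, 7, 2, 1, 5]

Run the Euclidean algorithm on 267 and 142; the successive quotients are the partial quotients a_0, a_1, ... (each step inverts the fractional part left over by the previous one):
  267 = 1*142 + 125, so a_0 = 1.
  142 = 1*125 + 17, so a_1 = 1.
  125 = 7*17 + 6, so a_2 = 7.
  17 = 2*6 + 5, so a_3 = 2.
  6 = 1*5 + 1, so a_4 = 1.
  5 = 5*1 + 0, so a_5 = 5.
The remainder reaches 0 after 6 divisions, so the expansion has 6 partial quotients, read off in order.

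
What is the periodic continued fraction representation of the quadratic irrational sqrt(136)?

Write x_i = (sqrt(136) + m_i)/d_i with (m_0, d_0) = (0, 1). a_0 = floor(sqrt(136)) = 11, since 11^2 = 121 <= 136 < 144 = 12^2.
Iterate m_{i+1} = d_i*a_i - m_i, d_{i+1} = (136 - m_{i+1}^2)/d_i, a_{i+1} = floor((a_0 + m_{i+1})/d_{i+1}):
  m_1 = 1*11 - 0 = 11, d_1 = (136 - 11^2)/1 = 15/1 = 15, a_1 = floor((11 + 11)/15) = 1.
  m_2 = 15*1 - 11 = 4, d_2 = (136 - 4^2)/15 = 120/15 = 8, a_2 = floor((11 + 4)/8) = 1.
  m_3 = 8*1 - 4 = 4, d_3 = (136 - 4^2)/8 = 120/8 = 15, a_3 = floor((11 + 4)/15) = 1.
  m_4 = 15*1 - 4 = 11, d_4 = (136 - 11^2)/15 = 15/15 = 1, a_4 = floor((11 + 11)/1) = 22.
  m_5 = 1*22 - 11 = 11, d_5 = (136 - 11^2)/1 = 15/1 = 15: (m_5, d_5) = (m_1, d_1) = (11, 15), so from here the quotients repeat a_1, ..., a_4; the period length is 4.
Hence the expansion of sqrt(136) is a_0 = 11 followed by the repeating block 1, 1, 1, 22 (period 4).

[11; (1, 1, 1, 22)]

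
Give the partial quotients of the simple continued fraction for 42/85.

[0; 2, 42]

Run the Euclidean algorithm on 42 and 85; the successive quotients are the partial quotients a_0, a_1, ... (each step inverts the fractional part left over by the previous one):
  42 = 0*85 + 42, so a_0 = 0.
  85 = 2*42 + 1, so a_1 = 2.
  42 = 42*1 + 0, so a_2 = 42.
The remainder reaches 0 after 3 divisions, so the expansion has 3 partial quotients, read off in order.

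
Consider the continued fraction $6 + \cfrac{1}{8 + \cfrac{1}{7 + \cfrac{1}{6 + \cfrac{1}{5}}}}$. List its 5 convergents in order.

Using the convergent recurrence p_i = a_i*p_{i-1} + p_{i-2}, q_i = a_i*q_{i-1} + q_{i-2} with p_{-2}=0, p_{-1}=1, q_{-2}=1, q_{-1}=0:
  i=0: a_0=6, p_0 = 6*1 + 0 = 6, q_0 = 6*0 + 1 = 1.
  i=1: a_1=8, p_1 = 8*6 + 1 = 49, q_1 = 8*1 + 0 = 8.
  i=2: a_2=7, p_2 = 7*49 + 6 = 349, q_2 = 7*8 + 1 = 57.
  i=3: a_3=6, p_3 = 6*349 + 49 = 2143, q_3 = 6*57 + 8 = 350.
  i=4: a_4=5, p_4 = 5*2143 + 349 = 11064, q_4 = 5*350 + 57 = 1807.

6/1, 49/8, 349/57, 2143/350, 11064/1807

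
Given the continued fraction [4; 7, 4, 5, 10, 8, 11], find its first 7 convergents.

Using the convergent recurrence p_i = a_i*p_{i-1} + p_{i-2}, q_i = a_i*q_{i-1} + q_{i-2} with p_{-2}=0, p_{-1}=1, q_{-2}=1, q_{-1}=0:
  i=0: a_0=4, p_0 = 4*1 + 0 = 4, q_0 = 4*0 + 1 = 1.
  i=1: a_1=7, p_1 = 7*4 + 1 = 29, q_1 = 7*1 + 0 = 7.
  i=2: a_2=4, p_2 = 4*29 + 4 = 120, q_2 = 4*7 + 1 = 29.
  i=3: a_3=5, p_3 = 5*120 + 29 = 629, q_3 = 5*29 + 7 = 152.
  i=4: a_4=10, p_4 = 10*629 + 120 = 6410, q_4 = 10*152 + 29 = 1549.
  i=5: a_5=8, p_5 = 8*6410 + 629 = 51909, q_5 = 8*1549 + 152 = 12544.
  i=6: a_6=11, p_6 = 11*51909 + 6410 = 577409, q_6 = 11*12544 + 1549 = 139533.

4/1, 29/7, 120/29, 629/152, 6410/1549, 51909/12544, 577409/139533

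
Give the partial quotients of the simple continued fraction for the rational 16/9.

[1; 1, 3, 2]

Run the Euclidean algorithm on 16 and 9; the successive quotients are the partial quotients a_0, a_1, ... (each step inverts the fractional part left over by the previous one):
  16 = 1*9 + 7, so a_0 = 1.
  9 = 1*7 + 2, so a_1 = 1.
  7 = 3*2 + 1, so a_2 = 3.
  2 = 2*1 + 0, so a_3 = 2.
The remainder reaches 0 after 4 divisions, so the expansion has 4 partial quotients, read off in order.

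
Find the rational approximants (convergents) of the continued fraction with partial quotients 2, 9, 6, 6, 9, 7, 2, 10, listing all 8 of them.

2/1, 19/9, 116/55, 715/339, 6551/3106, 46572/22081, 99695/47268, 1043522/494761

Using the convergent recurrence p_i = a_i*p_{i-1} + p_{i-2}, q_i = a_i*q_{i-1} + q_{i-2} with p_{-2}=0, p_{-1}=1, q_{-2}=1, q_{-1}=0:
  i=0: a_0=2, p_0 = 2*1 + 0 = 2, q_0 = 2*0 + 1 = 1.
  i=1: a_1=9, p_1 = 9*2 + 1 = 19, q_1 = 9*1 + 0 = 9.
  i=2: a_2=6, p_2 = 6*19 + 2 = 116, q_2 = 6*9 + 1 = 55.
  i=3: a_3=6, p_3 = 6*116 + 19 = 715, q_3 = 6*55 + 9 = 339.
  i=4: a_4=9, p_4 = 9*715 + 116 = 6551, q_4 = 9*339 + 55 = 3106.
  i=5: a_5=7, p_5 = 7*6551 + 715 = 46572, q_5 = 7*3106 + 339 = 22081.
  i=6: a_6=2, p_6 = 2*46572 + 6551 = 99695, q_6 = 2*22081 + 3106 = 47268.
  i=7: a_7=10, p_7 = 10*99695 + 46572 = 1043522, q_7 = 10*47268 + 22081 = 494761.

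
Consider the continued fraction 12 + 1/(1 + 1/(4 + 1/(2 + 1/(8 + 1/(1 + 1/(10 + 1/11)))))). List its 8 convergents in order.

Using the convergent recurrence p_i = a_i*p_{i-1} + p_{i-2}, q_i = a_i*q_{i-1} + q_{i-2} with p_{-2}=0, p_{-1}=1, q_{-2}=1, q_{-1}=0:
  i=0: a_0=12, p_0 = 12*1 + 0 = 12, q_0 = 12*0 + 1 = 1.
  i=1: a_1=1, p_1 = 1*12 + 1 = 13, q_1 = 1*1 + 0 = 1.
  i=2: a_2=4, p_2 = 4*13 + 12 = 64, q_2 = 4*1 + 1 = 5.
  i=3: a_3=2, p_3 = 2*64 + 13 = 141, q_3 = 2*5 + 1 = 11.
  i=4: a_4=8, p_4 = 8*141 + 64 = 1192, q_4 = 8*11 + 5 = 93.
  i=5: a_5=1, p_5 = 1*1192 + 141 = 1333, q_5 = 1*93 + 11 = 104.
  i=6: a_6=10, p_6 = 10*1333 + 1192 = 14522, q_6 = 10*104 + 93 = 1133.
  i=7: a_7=11, p_7 = 11*14522 + 1333 = 161075, q_7 = 11*1133 + 104 = 12567.

12/1, 13/1, 64/5, 141/11, 1192/93, 1333/104, 14522/1133, 161075/12567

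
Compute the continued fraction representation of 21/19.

[1; 9, 2]

Run the Euclidean algorithm on 21 and 19; the successive quotients are the partial quotients a_0, a_1, ... (each step inverts the fractional part left over by the previous one):
  21 = 1*19 + 2, so a_0 = 1.
  19 = 9*2 + 1, so a_1 = 9.
  2 = 2*1 + 0, so a_2 = 2.
The remainder reaches 0 after 3 divisions, so the expansion has 3 partial quotients, read off in order.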